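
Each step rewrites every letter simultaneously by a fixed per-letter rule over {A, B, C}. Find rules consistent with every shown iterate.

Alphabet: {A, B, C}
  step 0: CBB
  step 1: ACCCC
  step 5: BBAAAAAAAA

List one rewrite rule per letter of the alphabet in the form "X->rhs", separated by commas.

  step 0 ⇒ step 1: CBB ⇒ A·CC·CC
    B ↦ CC
    C ↦ A
    A ↦ B  (constrained at step 1)

A->B, B->CC, C->A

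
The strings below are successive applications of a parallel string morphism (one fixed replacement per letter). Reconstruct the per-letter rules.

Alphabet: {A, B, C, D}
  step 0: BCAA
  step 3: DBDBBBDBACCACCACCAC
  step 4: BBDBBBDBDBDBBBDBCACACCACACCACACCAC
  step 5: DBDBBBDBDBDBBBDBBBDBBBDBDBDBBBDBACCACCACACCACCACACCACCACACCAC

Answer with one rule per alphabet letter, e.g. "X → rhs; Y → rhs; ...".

  step 4 ⇒ step 5: BBDBBBDBDBDBBBDBCACACCACACCACACCAC ⇒ DB·DB·BB·DB·DB·DB·BB·DB·BB·DB·BB·DB·DB·DB·BB·DB·AC·C·AC·C·AC·AC·C·AC·C·AC·AC·C·AC·C·AC·AC·C·AC
    A ↦ C
    B ↦ DB
    C ↦ AC
    D ↦ BB

A->C, B->DB, C->AC, D->BB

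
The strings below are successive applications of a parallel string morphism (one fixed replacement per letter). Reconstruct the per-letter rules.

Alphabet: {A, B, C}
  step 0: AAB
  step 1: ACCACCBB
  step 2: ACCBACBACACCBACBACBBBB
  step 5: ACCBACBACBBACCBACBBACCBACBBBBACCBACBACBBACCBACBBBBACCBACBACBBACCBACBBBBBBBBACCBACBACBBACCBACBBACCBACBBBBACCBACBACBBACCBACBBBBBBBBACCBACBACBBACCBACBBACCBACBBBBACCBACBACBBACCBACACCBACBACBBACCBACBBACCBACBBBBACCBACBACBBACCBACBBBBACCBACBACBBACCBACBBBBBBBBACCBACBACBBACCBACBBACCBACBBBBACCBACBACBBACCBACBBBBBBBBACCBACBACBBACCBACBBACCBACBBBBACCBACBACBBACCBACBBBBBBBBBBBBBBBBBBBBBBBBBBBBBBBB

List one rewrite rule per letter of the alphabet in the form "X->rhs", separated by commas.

  step 1 ⇒ step 2: ACCACCBB ⇒ ACC·BAC·BAC·ACC·BAC·BAC·BB·BB
    A ↦ ACC
    B ↦ BB
    C ↦ BAC

A->ACC, B->BB, C->BAC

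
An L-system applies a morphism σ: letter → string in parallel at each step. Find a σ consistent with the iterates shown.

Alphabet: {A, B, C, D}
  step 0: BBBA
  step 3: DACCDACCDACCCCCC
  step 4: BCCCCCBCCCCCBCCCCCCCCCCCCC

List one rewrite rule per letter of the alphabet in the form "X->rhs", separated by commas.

  step 3 ⇒ step 4: DACCDACCDACCCCCC ⇒ B·C·CC·CC·B·C·CC·CC·B·C·CC·CC·CC·CC·CC·CC
    A ↦ C
    C ↦ CC
    D ↦ B
    B ↦ DA  (constrained at step 0)

A->C, B->DA, C->CC, D->B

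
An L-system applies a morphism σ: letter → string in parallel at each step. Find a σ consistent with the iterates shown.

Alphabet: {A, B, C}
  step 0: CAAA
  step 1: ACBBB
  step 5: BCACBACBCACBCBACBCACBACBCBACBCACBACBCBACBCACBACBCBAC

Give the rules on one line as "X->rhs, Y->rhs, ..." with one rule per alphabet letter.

A->B, B->BC, C->AC

  step 0 ⇒ step 1: CAAA ⇒ AC·B·B·B
    A ↦ B
    C ↦ AC
    B ↦ BC  (constrained at step 1)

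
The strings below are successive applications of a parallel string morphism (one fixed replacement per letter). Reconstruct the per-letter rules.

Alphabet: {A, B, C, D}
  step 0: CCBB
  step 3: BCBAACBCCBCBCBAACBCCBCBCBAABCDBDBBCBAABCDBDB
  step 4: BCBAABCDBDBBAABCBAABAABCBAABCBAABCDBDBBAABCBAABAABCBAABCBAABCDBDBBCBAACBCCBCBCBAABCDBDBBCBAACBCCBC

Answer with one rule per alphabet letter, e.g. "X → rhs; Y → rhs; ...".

A->DB, B->BC, C->BAA, D->C

  step 3 ⇒ step 4: BCBAACBCCBCBCBAACBCCBCBCBAABCDBDBBCBAABCDBDB ⇒ BC·BAA·BC·DB·DB·BAA·BC·BAA·BAA·BC·BAA·BC·BAA·BC·DB·DB·BAA·BC·BAA·BAA·BC·BAA·BC·BAA·BC·DB·DB·BC·BAA·C·BC·C·BC·BC·BAA·BC·DB·DB·BC·BAA·C·BC·C·BC
    A ↦ DB
    B ↦ BC
    C ↦ BAA
    D ↦ C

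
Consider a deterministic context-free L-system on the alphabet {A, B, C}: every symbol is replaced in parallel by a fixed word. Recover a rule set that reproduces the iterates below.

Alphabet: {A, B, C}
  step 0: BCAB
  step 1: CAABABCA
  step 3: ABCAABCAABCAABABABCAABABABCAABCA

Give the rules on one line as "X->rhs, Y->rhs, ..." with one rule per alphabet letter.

  step 0 ⇒ step 1: BCAB ⇒ CA·AB·AB·CA
    A ↦ AB
    B ↦ CA
    C ↦ AB

A->AB, B->CA, C->AB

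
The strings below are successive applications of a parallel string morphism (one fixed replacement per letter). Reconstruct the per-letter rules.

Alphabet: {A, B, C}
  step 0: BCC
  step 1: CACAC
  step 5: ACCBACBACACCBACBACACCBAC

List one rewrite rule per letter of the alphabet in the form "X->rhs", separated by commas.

A->B, B->C, C->AC

  step 0 ⇒ step 1: BCC ⇒ C·AC·AC
    B ↦ C
    C ↦ AC
    A ↦ B  (constrained at step 1)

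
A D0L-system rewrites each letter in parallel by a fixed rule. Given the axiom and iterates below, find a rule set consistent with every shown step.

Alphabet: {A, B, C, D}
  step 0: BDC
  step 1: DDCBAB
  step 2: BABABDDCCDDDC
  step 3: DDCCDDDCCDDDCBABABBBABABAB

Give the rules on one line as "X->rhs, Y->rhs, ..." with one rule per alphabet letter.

A->CD, B->DDC, C->B, D->BA

  step 2 ⇒ step 3: BABABDDCCDDDC ⇒ DDC·CD·DDC·CD·DDC·BA·BA·B·B·BA·BA·BA·B
    A ↦ CD
    B ↦ DDC
    C ↦ B
    D ↦ BA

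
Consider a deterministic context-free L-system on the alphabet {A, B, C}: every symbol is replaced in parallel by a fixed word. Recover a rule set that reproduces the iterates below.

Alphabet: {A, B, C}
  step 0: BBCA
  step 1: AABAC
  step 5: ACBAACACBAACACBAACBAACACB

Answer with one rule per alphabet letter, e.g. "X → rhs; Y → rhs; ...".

A->AC, B->A, C->B

  step 0 ⇒ step 1: BBCA ⇒ A·A·B·AC
    A ↦ AC
    B ↦ A
    C ↦ B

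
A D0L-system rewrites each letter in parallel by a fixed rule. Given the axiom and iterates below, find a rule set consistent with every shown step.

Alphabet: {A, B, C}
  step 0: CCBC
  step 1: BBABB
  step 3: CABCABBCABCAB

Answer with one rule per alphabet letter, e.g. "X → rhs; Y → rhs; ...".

A->C, B->AB, C->B

  step 0 ⇒ step 1: CCBC ⇒ B·B·AB·B
    B ↦ AB
    C ↦ B
    A ↦ C  (constrained at step 1)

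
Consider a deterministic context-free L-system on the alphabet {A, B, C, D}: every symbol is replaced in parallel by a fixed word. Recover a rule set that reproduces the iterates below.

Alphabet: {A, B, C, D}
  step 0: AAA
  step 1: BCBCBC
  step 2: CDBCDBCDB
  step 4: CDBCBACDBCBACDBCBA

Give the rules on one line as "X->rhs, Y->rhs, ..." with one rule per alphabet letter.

  step 1 ⇒ step 2: BCBCBC ⇒ CD·B·CD·B·CD·B
    B ↦ CD
    C ↦ B
  step 0 ⇒ step 1: AAA ⇒ BC·BC·BC
    A ↦ BC
    D ↦ A  (constrained at step 2)

A->BC, B->CD, C->B, D->A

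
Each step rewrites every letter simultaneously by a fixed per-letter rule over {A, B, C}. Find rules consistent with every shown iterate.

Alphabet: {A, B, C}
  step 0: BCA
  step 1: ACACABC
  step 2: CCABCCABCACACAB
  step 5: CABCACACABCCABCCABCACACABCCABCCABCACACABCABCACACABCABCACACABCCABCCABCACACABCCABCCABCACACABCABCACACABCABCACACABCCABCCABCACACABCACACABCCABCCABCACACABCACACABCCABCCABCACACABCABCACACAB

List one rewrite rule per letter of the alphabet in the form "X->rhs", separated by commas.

A->C, B->ACA, C->CAB

  step 1 ⇒ step 2: ACACABC ⇒ C·CAB·C·CAB·C·ACA·CAB
    A ↦ C
    B ↦ ACA
    C ↦ CAB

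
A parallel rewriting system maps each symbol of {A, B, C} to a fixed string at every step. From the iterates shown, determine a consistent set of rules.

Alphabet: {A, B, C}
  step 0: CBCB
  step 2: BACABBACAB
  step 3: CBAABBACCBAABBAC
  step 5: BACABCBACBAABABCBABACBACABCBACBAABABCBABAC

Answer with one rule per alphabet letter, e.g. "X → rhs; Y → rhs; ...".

  step 2 ⇒ step 3: BACABBACAB ⇒ C·BA·AB·BA·C·C·BA·AB·BA·C
    A ↦ BA
    B ↦ C
    C ↦ AB

A->BA, B->C, C->AB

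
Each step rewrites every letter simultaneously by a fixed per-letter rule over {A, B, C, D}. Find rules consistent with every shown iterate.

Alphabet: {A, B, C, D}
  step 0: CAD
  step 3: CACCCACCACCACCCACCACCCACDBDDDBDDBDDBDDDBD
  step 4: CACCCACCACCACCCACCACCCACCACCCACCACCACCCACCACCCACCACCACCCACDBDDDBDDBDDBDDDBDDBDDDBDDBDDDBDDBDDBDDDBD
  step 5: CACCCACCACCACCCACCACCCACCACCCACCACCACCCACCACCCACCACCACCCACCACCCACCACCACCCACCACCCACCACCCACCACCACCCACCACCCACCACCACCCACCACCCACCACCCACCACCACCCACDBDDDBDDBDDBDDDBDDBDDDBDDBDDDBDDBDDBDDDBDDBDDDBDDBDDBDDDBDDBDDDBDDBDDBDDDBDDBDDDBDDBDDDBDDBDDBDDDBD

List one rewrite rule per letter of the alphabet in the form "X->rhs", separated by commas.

A->C, B->D, C->CAC, D->DBD

  step 4 ⇒ step 5: CACCCACCACCACCCACCACCCACCACCCACCACCACCCACCACCCACCACCACCCACDBDDDBDDBDDBDDDBDDBDDDBDDBDDDBDDBDDBDDDBD ⇒ CAC·C·CAC·CAC·CAC·C·CAC·CAC·C·CAC·CAC·C·CAC·CAC·CAC·C·CAC·CAC·C·CAC·CAC·CAC·C·CAC·CAC·C·CAC·CAC·CAC·C·CAC·CAC·C·CAC·CAC·C·CAC·CAC·CAC·C·CAC·CAC·C·CAC·CAC·CAC·C·CAC·CAC·C·CAC·CAC·C·CAC·CAC·CAC·C·CAC·DBD·D·DBD·DBD·DBD·D·DBD·DBD·D·DBD·DBD·D·DBD·DBD·DBD·D·DBD·DBD·D·DBD·DBD·DBD·D·DBD·DBD·D·DBD·DBD·DBD·D·DBD·DBD·D·DBD·DBD·D·DBD·DBD·DBD·D·DBD
    A ↦ C
    B ↦ D
    C ↦ CAC
    D ↦ DBD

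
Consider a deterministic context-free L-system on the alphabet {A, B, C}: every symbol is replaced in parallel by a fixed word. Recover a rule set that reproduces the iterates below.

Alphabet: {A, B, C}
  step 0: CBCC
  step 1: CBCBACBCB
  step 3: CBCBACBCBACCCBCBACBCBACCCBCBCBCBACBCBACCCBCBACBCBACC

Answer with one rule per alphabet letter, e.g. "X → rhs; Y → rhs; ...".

A->CC, B->CBA, C->CB

  step 0 ⇒ step 1: CBCC ⇒ CB·CBA·CB·CB
    B ↦ CBA
    C ↦ CB
    A ↦ CC  (constrained at step 1)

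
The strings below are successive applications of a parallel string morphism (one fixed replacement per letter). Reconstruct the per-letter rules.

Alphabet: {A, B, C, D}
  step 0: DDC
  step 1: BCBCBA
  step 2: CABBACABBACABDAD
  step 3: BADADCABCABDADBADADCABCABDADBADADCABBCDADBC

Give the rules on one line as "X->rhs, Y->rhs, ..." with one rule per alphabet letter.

  step 2 ⇒ step 3: CABBACABBACABDAD ⇒ BA·DAD·CAB·CAB·DAD·BA·DAD·CAB·CAB·DAD·BA·DAD·CAB·BC·DAD·BC
    A ↦ DAD
    B ↦ CAB
    C ↦ BA
    D ↦ BC

A->DAD, B->CAB, C->BA, D->BC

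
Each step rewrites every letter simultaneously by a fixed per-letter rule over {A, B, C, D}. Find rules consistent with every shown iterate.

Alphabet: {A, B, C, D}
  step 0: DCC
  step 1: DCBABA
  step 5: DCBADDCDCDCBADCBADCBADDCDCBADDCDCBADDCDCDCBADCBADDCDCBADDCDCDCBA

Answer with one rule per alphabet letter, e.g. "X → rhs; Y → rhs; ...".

A->C, B->DD, C->BA, D->DC

  step 0 ⇒ step 1: DCC ⇒ DC·BA·BA
    C ↦ BA
    D ↦ DC
    A ↦ C  (constrained at step 1)
    B ↦ DD  (constrained at step 1)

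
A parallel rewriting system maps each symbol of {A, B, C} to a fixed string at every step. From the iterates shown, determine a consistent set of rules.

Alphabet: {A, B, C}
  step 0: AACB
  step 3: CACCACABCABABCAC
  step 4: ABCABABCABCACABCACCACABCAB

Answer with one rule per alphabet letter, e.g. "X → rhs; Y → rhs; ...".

  step 3 ⇒ step 4: CACCACABCABABCAC ⇒ AB·C·AB·AB·C·AB·C·AC·AB·C·AC·C·AC·AB·C·AB
    A ↦ C
    B ↦ AC
    C ↦ AB

A->C, B->AC, C->AB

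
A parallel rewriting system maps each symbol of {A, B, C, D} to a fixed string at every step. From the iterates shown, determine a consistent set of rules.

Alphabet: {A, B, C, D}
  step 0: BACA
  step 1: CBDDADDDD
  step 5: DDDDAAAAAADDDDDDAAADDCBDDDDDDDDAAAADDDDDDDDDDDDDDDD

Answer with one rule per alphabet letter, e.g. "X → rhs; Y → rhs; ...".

  step 0 ⇒ step 1: BACA ⇒ CB·DD·ADD·DD
    A ↦ DD
    B ↦ CB
    C ↦ ADD
    D ↦ A  (constrained at step 1)

A->DD, B->CB, C->ADD, D->A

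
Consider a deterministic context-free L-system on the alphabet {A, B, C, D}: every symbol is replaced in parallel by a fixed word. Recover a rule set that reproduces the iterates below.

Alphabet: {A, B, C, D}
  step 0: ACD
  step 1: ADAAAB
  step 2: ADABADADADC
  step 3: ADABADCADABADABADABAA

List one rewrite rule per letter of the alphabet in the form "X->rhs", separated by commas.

  step 2 ⇒ step 3: ADABADADADC ⇒ AD·AB·AD·C·AD·AB·AD·AB·AD·AB·AA
    A ↦ AD
    B ↦ C
    C ↦ AA
    D ↦ AB

A->AD, B->C, C->AA, D->AB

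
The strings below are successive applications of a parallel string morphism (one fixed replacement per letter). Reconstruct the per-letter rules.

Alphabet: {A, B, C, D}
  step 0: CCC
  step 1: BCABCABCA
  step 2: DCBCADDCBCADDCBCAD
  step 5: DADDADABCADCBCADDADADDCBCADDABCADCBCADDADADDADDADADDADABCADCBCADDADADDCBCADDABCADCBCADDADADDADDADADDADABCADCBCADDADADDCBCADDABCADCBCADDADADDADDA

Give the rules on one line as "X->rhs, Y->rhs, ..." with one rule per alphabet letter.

  step 1 ⇒ step 2: BCABCABCA ⇒ DC·BCA·D·DC·BCA·D·DC·BCA·D
    A ↦ D
    B ↦ DC
    C ↦ BCA
    D ↦ DA  (constrained at step 2)

A->D, B->DC, C->BCA, D->DA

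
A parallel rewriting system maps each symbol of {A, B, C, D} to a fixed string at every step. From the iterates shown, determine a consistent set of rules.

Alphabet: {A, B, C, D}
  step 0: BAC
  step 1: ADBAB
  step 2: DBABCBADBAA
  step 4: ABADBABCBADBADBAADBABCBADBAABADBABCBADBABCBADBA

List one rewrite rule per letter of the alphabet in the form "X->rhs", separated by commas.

  step 1 ⇒ step 2: ADBAB ⇒ DBA·BCB·A·DBA·A
    A ↦ DBA
    B ↦ A
    D ↦ BCB
  step 0 ⇒ step 1: BAC ⇒ A·DBA·B
    C ↦ B

A->DBA, B->A, C->B, D->BCB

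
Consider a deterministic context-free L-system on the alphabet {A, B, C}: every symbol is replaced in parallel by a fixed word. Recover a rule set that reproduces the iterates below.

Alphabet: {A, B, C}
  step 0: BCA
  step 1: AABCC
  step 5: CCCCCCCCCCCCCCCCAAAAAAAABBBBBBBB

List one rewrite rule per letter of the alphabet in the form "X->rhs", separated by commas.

  step 0 ⇒ step 1: BCA ⇒ AA·B·CC
    A ↦ CC
    B ↦ AA
    C ↦ B

A->CC, B->AA, C->B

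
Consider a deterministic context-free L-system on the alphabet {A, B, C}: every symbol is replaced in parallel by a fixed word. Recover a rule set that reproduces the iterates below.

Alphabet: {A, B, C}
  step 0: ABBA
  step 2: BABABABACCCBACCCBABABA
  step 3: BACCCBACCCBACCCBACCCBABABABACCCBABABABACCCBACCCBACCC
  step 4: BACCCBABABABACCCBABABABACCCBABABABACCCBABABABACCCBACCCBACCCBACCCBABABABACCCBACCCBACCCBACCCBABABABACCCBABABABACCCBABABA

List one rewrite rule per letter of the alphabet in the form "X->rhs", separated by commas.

A->CCC, B->BA, C->BA

  step 3 ⇒ step 4: BACCCBACCCBACCCBACCCBABABABACCCBABABABACCCBACCCBACCC ⇒ BA·CCC·BA·BA·BA·BA·CCC·BA·BA·BA·BA·CCC·BA·BA·BA·BA·CCC·BA·BA·BA·BA·CCC·BA·CCC·BA·CCC·BA·CCC·BA·BA·BA·BA·CCC·BA·CCC·BA·CCC·BA·CCC·BA·BA·BA·BA·CCC·BA·BA·BA·BA·CCC·BA·BA·BA
    A ↦ CCC
    B ↦ BA
    C ↦ BA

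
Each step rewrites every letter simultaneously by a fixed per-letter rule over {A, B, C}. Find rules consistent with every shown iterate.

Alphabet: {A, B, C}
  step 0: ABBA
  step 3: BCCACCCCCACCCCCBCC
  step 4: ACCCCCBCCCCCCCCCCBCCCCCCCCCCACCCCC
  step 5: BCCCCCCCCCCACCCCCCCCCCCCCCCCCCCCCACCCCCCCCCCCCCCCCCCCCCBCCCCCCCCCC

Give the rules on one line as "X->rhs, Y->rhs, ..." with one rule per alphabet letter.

  step 4 ⇒ step 5: ACCCCCBCCCCCCCCCCBCCCCCCCCCCACCCCC ⇒ B·CC·CC·CC·CC·CC·AC·CC·CC·CC·CC·CC·CC·CC·CC·CC·CC·AC·CC·CC·CC·CC·CC·CC·CC·CC·CC·CC·B·CC·CC·CC·CC·CC
    A ↦ B
    B ↦ AC
    C ↦ CC

A->B, B->AC, C->CC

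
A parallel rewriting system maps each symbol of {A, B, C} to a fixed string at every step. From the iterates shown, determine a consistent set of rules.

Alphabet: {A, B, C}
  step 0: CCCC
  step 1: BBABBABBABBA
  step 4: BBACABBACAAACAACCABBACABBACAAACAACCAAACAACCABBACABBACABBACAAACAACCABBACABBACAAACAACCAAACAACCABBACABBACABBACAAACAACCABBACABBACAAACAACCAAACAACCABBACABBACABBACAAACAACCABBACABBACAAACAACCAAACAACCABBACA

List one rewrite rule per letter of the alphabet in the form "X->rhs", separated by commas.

A->CA, B->AAC, C->BBA

  step 0 ⇒ step 1: CCCC ⇒ BBA·BBA·BBA·BBA
    C ↦ BBA
    A ↦ CA  (constrained at step 1)
    B ↦ AAC  (constrained at step 1)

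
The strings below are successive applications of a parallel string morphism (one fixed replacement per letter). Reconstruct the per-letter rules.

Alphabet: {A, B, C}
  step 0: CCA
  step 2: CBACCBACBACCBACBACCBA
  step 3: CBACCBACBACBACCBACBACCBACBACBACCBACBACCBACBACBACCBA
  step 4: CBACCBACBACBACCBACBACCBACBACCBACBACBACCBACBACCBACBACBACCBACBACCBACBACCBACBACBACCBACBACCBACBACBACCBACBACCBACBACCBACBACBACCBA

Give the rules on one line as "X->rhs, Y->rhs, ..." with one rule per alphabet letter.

A->CBA, B->C, C->CBA

  step 3 ⇒ step 4: CBACCBACBACBACCBACBACCBACBACBACCBACBACCBACBACBACCBA ⇒ CBA·C·CBA·CBA·CBA·C·CBA·CBA·C·CBA·CBA·C·CBA·CBA·CBA·C·CBA·CBA·C·CBA·CBA·CBA·C·CBA·CBA·C·CBA·CBA·C·CBA·CBA·CBA·C·CBA·CBA·C·CBA·CBA·CBA·C·CBA·CBA·C·CBA·CBA·C·CBA·CBA·CBA·C·CBA
    A ↦ CBA
    B ↦ C
    C ↦ CBA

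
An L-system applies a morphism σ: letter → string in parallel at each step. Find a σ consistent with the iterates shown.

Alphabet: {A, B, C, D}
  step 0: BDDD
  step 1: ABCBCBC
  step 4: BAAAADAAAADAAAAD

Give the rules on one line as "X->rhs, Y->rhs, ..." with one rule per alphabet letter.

A->B, B->A, C->AD, D->BC

  step 0 ⇒ step 1: BDDD ⇒ A·BC·BC·BC
    B ↦ A
    D ↦ BC
    A ↦ B  (constrained at step 1)
    C ↦ AD  (constrained at step 1)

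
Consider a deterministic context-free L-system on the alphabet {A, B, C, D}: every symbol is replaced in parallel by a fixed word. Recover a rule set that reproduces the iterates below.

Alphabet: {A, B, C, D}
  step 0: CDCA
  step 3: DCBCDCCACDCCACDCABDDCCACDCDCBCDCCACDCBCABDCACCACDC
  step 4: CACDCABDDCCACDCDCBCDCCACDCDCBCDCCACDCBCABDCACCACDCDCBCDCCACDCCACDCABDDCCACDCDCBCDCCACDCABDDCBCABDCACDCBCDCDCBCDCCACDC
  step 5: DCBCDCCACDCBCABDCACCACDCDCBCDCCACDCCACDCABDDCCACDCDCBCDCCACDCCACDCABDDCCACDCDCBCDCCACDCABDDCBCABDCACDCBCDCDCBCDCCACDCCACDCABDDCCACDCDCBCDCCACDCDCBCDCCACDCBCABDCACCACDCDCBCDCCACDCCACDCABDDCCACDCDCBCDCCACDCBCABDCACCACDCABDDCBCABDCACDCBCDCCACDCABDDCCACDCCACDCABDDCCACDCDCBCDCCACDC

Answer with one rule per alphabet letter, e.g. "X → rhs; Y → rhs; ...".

  step 4 ⇒ step 5: CACDCABDDCCACDCDCBCDCCACDCDCBCDCCACDCBCABDCACCACDCDCBCDCCACDCCACDCABDDCCACDCDCBCDCCACDCABDDCBCABDCACDCBCDCDCBCDCCACDC ⇒ DC·BC·DC·CAC·DC·BC·ABD·CAC·CAC·DC·DC·BC·DC·CAC·DC·CAC·DC·ABD·DC·CAC·DC·DC·BC·DC·CAC·DC·CAC·DC·ABD·DC·CAC·DC·DC·BC·DC·CAC·DC·ABD·DC·BC·ABD·CAC·DC·BC·DC·DC·BC·DC·CAC·DC·CAC·DC·ABD·DC·CAC·DC·DC·BC·DC·CAC·DC·DC·BC·DC·CAC·DC·BC·ABD·CAC·CAC·DC·DC·BC·DC·CAC·DC·CAC·DC·ABD·DC·CAC·DC·DC·BC·DC·CAC·DC·BC·ABD·CAC·CAC·DC·ABD·DC·BC·ABD·CAC·DC·BC·DC·CAC·DC·ABD·DC·CAC·DC·CAC·DC·ABD·DC·CAC·DC·DC·BC·DC·CAC·DC
    A ↦ BC
    B ↦ ABD
    C ↦ DC
    D ↦ CAC

A->BC, B->ABD, C->DC, D->CAC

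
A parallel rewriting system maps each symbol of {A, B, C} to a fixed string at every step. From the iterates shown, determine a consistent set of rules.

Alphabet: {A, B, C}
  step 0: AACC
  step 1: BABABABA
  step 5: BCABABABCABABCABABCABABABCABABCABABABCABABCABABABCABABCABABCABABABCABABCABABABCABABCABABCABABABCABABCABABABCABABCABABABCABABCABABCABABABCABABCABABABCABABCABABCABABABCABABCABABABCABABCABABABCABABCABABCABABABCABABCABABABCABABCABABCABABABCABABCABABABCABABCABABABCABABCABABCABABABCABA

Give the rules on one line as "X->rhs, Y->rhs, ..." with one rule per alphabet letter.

A->BA, B->BCA, C->BA

  step 0 ⇒ step 1: AACC ⇒ BA·BA·BA·BA
    A ↦ BA
    C ↦ BA
    B ↦ BCA  (constrained at step 1)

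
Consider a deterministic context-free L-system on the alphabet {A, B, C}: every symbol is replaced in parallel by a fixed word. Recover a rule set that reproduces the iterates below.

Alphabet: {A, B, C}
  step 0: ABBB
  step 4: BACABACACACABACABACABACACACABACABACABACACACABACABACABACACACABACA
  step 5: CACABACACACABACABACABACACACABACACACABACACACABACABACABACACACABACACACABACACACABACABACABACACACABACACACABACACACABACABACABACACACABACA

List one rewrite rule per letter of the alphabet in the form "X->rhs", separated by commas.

  step 4 ⇒ step 5: BACABACACACABACABACABACACACABACABACABACACACABACABACABACACACABACA ⇒ CA·CA·BA·CA·CA·CA·BA·CA·BA·CA·BA·CA·CA·CA·BA·CA·CA·CA·BA·CA·CA·CA·BA·CA·BA·CA·BA·CA·CA·CA·BA·CA·CA·CA·BA·CA·CA·CA·BA·CA·BA·CA·BA·CA·CA·CA·BA·CA·CA·CA·BA·CA·CA·CA·BA·CA·BA·CA·BA·CA·CA·CA·BA·CA
    A ↦ CA
    B ↦ CA
    C ↦ BA

A->CA, B->CA, C->BA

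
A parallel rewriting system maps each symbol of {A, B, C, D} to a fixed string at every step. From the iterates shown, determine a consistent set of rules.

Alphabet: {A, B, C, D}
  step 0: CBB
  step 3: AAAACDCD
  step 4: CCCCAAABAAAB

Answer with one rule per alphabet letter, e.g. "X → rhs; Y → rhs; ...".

A->C, B->D, C->AA, D->AB

  step 3 ⇒ step 4: AAAACDCD ⇒ C·C·C·C·AA·AB·AA·AB
    A ↦ C
    C ↦ AA
    D ↦ AB
    B ↦ D  (constrained at step 0)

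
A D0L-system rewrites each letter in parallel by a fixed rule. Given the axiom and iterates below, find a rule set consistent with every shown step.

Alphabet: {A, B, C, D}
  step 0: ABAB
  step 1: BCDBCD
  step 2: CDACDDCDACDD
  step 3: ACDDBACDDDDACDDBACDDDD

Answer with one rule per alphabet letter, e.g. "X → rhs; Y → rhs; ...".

A->B, B->CD, C->AC, D->DD

  step 2 ⇒ step 3: CDACDDCDACDD ⇒ AC·DD·B·AC·DD·DD·AC·DD·B·AC·DD·DD
    A ↦ B
    C ↦ AC
    D ↦ DD
  step 0 ⇒ step 1: ABAB ⇒ B·CD·B·CD
    B ↦ CD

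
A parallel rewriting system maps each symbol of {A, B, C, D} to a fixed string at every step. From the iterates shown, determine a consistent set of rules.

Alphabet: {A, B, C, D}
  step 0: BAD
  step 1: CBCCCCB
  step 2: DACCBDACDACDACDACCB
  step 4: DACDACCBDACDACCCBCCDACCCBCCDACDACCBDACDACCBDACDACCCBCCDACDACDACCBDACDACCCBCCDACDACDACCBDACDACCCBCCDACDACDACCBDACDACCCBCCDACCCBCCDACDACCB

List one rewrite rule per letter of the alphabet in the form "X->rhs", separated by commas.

A->CC, B->CB, C->DAC, D->CCB

  step 1 ⇒ step 2: CBCCCCB ⇒ DAC·CB·DAC·DAC·DAC·DAC·CB
    B ↦ CB
    C ↦ DAC
  step 0 ⇒ step 1: BAD ⇒ CB·CC·CCB
    A ↦ CC
  step 0 ⇒ step 1: BAD ⇒ CB·CC·CCB
    D ↦ CCB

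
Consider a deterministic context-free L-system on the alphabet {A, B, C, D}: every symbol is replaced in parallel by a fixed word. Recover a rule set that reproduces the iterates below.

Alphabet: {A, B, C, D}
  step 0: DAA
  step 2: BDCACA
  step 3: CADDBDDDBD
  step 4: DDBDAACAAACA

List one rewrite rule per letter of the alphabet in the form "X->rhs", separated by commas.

  step 3 ⇒ step 4: CADDBDDDBD ⇒ DD·BD·A·A·C·A·A·A·C·A
    A ↦ BD
    B ↦ C
    C ↦ DD
    D ↦ A

A->BD, B->C, C->DD, D->A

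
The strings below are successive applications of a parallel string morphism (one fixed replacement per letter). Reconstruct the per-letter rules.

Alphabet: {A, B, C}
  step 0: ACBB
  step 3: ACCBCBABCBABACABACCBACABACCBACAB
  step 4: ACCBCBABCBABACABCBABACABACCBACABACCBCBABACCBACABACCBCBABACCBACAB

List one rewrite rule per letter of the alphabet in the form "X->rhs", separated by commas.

  step 3 ⇒ step 4: ACCBCBABCBABACABACCBACABACCBACAB ⇒ AC·CB·CB·AB·CB·AB·AC·AB·CB·AB·AC·AB·AC·CB·AC·AB·AC·CB·CB·AB·AC·CB·AC·AB·AC·CB·CB·AB·AC·CB·AC·AB
    A ↦ AC
    B ↦ AB
    C ↦ CB

A->AC, B->AB, C->CB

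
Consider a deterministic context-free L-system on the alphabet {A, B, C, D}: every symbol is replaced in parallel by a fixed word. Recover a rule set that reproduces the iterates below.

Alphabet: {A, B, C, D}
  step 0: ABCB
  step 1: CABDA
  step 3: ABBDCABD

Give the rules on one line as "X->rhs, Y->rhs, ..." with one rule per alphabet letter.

  step 0 ⇒ step 1: ABCB ⇒ C·A·BD·A
    A ↦ C
    B ↦ A
    C ↦ BD
    D ↦ B  (constrained at step 1)

A->C, B->A, C->BD, D->B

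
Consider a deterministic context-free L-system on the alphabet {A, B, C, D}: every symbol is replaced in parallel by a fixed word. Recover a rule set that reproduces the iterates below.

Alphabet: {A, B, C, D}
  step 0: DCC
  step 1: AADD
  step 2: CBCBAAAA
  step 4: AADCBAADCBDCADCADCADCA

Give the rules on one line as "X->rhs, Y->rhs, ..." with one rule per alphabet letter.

  step 1 ⇒ step 2: AADD ⇒ CB·CB·AA·AA
    A ↦ CB
    D ↦ AA
    B ↦ CA  (constrained at step 2)
  step 0 ⇒ step 1: DCC ⇒ AA·D·D
    C ↦ D

A->CB, B->CA, C->D, D->AA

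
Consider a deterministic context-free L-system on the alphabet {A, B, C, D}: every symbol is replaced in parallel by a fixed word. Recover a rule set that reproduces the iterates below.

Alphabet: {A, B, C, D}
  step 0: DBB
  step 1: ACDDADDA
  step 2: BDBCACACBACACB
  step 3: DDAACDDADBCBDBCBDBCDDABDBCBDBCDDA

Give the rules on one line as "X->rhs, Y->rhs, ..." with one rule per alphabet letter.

  step 2 ⇒ step 3: BDBCACACBACACB ⇒ DDA·AC·DDA·DBC·B·DBC·B·DBC·DDA·B·DBC·B·DBC·DDA
    A ↦ B
    B ↦ DDA
    C ↦ DBC
    D ↦ AC

A->B, B->DDA, C->DBC, D->AC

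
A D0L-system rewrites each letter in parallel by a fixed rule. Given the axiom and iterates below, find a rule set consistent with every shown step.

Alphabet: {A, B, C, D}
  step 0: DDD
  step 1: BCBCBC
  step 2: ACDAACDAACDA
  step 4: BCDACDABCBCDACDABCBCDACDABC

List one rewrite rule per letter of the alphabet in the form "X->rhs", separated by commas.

A->D, B->ACD, C->A, D->BC

  step 1 ⇒ step 2: BCBCBC ⇒ ACD·A·ACD·A·ACD·A
    B ↦ ACD
    C ↦ A
    A ↦ D  (constrained at step 2)
  step 0 ⇒ step 1: DDD ⇒ BC·BC·BC
    D ↦ BC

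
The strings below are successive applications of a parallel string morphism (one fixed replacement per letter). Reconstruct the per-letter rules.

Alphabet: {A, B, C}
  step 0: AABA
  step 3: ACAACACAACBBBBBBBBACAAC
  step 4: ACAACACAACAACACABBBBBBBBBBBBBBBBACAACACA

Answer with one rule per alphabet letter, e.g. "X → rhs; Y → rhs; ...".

  step 3 ⇒ step 4: ACAACACAACBBBBBBBBACAAC ⇒ AC·A·AC·AC·A·AC·A·AC·AC·A·BB·BB·BB·BB·BB·BB·BB·BB·AC·A·AC·AC·A
    A ↦ AC
    B ↦ BB
    C ↦ A

A->AC, B->BB, C->A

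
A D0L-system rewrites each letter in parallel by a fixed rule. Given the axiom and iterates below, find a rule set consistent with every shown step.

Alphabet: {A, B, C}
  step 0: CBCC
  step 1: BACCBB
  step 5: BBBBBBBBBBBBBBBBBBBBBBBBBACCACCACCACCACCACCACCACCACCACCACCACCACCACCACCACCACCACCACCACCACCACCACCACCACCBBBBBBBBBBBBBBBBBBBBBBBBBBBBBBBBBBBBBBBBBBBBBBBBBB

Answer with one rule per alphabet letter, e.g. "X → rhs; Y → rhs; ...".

A->BBB, B->ACC, C->B

  step 0 ⇒ step 1: CBCC ⇒ B·ACC·B·B
    B ↦ ACC
    C ↦ B
    A ↦ BBB  (constrained at step 1)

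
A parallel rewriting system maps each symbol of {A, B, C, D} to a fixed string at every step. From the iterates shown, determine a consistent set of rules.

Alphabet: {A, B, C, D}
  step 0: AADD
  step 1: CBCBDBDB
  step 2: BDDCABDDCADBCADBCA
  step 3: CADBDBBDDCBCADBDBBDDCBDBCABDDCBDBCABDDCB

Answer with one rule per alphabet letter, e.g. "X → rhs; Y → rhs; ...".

  step 2 ⇒ step 3: BDDCABDDCADBCADBCA ⇒ CA·DB·DB·BDD·CB·CA·DB·DB·BDD·CB·DB·CA·BDD·CB·DB·CA·BDD·CB
    A ↦ CB
    B ↦ CA
    C ↦ BDD
    D ↦ DB

A->CB, B->CA, C->BDD, D->DB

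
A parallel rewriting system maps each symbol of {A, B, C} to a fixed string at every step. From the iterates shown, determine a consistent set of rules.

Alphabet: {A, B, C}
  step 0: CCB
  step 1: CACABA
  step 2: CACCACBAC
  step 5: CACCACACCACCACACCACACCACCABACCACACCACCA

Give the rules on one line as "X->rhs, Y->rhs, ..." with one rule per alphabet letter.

A->C, B->BA, C->CA

  step 1 ⇒ step 2: CACABA ⇒ CA·C·CA·C·BA·C
    A ↦ C
    B ↦ BA
    C ↦ CA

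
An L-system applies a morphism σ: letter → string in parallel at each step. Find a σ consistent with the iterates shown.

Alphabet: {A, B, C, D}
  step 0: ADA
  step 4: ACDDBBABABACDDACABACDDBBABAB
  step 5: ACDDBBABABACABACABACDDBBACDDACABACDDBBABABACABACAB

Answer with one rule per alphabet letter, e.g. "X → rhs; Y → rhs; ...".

  step 4 ⇒ step 5: ACDDBBABABACDDACABACDDBBABAB ⇒ AC·DD·B·B·AB·AB·AC·AB·AC·AB·AC·DD·B·B·AC·DD·AC·AB·AC·DD·B·B·AB·AB·AC·AB·AC·AB
    A ↦ AC
    B ↦ AB
    C ↦ DD
    D ↦ B

A->AC, B->AB, C->DD, D->B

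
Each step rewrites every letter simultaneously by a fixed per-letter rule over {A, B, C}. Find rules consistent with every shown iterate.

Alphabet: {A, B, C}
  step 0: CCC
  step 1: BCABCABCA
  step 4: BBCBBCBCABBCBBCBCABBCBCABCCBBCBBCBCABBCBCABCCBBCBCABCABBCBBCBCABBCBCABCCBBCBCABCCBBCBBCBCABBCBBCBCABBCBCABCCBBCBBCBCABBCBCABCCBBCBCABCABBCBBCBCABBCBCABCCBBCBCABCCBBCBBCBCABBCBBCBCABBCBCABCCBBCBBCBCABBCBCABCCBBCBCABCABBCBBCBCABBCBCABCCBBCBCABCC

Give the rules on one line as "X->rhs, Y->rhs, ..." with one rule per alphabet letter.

A->BCC, B->BBC, C->BCA

  step 0 ⇒ step 1: CCC ⇒ BCA·BCA·BCA
    C ↦ BCA
    A ↦ BCC  (constrained at step 1)
    B ↦ BBC  (constrained at step 1)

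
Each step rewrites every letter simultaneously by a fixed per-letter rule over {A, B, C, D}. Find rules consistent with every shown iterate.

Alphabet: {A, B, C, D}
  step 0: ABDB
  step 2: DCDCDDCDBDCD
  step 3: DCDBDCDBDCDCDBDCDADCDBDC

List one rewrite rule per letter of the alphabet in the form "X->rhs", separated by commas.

  step 2 ⇒ step 3: DCDCDDCDBDCD ⇒ DC·DB·DC·DB·DC·DC·DB·DC·DA·DC·DB·DC
    B ↦ DA
    C ↦ DB
    D ↦ DC
    A ↦ D  (constrained at step 0)

A->D, B->DA, C->DB, D->DC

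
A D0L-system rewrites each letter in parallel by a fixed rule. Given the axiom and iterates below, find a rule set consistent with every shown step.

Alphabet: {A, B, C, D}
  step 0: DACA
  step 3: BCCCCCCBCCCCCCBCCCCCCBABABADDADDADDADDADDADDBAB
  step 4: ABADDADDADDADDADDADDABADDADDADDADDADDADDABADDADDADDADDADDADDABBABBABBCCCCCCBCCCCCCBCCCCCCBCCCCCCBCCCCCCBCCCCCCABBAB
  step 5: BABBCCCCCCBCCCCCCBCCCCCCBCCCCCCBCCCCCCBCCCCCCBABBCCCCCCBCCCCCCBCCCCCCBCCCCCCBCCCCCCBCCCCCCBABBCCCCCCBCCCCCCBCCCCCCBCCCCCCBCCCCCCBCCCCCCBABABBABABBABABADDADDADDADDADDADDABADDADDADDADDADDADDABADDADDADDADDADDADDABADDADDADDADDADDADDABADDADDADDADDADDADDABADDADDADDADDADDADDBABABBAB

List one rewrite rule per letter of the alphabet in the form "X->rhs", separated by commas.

A->B, B->AB, C->ADD, D->CCC

  step 4 ⇒ step 5: ABADDADDADDADDADDADDABADDADDADDADDADDADDABADDADDADDADDADDADDABBABBABBCCCCCCBCCCCCCBCCCCCCBCCCCCCBCCCCCCBCCCCCCABBAB ⇒ B·AB·B·CCC·CCC·B·CCC·CCC·B·CCC·CCC·B·CCC·CCC·B·CCC·CCC·B·CCC·CCC·B·AB·B·CCC·CCC·B·CCC·CCC·B·CCC·CCC·B·CCC·CCC·B·CCC·CCC·B·CCC·CCC·B·AB·B·CCC·CCC·B·CCC·CCC·B·CCC·CCC·B·CCC·CCC·B·CCC·CCC·B·CCC·CCC·B·AB·AB·B·AB·AB·B·AB·AB·ADD·ADD·ADD·ADD·ADD·ADD·AB·ADD·ADD·ADD·ADD·ADD·ADD·AB·ADD·ADD·ADD·ADD·ADD·ADD·AB·ADD·ADD·ADD·ADD·ADD·ADD·AB·ADD·ADD·ADD·ADD·ADD·ADD·AB·ADD·ADD·ADD·ADD·ADD·ADD·B·AB·AB·B·AB
    A ↦ B
    B ↦ AB
    C ↦ ADD
    D ↦ CCC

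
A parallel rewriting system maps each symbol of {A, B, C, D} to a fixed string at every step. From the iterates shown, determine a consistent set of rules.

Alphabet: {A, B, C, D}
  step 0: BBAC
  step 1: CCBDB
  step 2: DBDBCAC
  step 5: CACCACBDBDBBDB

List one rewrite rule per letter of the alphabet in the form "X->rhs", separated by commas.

  step 1 ⇒ step 2: CCBDB ⇒ DB·DB·C·A·C
    B ↦ C
    C ↦ DB
    D ↦ A
  step 0 ⇒ step 1: BBAC ⇒ C·C·B·DB
    A ↦ B

A->B, B->C, C->DB, D->A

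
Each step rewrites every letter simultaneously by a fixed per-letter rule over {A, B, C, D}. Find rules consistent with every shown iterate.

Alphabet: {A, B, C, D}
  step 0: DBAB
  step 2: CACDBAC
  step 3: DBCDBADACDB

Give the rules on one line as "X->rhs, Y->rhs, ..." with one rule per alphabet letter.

A->C, B->DA, C->DB, D->A

  step 2 ⇒ step 3: CACDBAC ⇒ DB·C·DB·A·DA·C·DB
    A ↦ C
    B ↦ DA
    C ↦ DB
    D ↦ A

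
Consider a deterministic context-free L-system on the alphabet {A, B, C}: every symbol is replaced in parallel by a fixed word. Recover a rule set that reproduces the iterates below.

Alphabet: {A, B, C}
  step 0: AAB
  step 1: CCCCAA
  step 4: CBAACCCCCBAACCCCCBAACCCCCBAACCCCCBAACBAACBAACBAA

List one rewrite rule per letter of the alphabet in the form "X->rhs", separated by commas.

  step 0 ⇒ step 1: AAB ⇒ CC·CC·AA
    A ↦ CC
    B ↦ AA
    C ↦ CB  (constrained at step 1)

A->CC, B->AA, C->CB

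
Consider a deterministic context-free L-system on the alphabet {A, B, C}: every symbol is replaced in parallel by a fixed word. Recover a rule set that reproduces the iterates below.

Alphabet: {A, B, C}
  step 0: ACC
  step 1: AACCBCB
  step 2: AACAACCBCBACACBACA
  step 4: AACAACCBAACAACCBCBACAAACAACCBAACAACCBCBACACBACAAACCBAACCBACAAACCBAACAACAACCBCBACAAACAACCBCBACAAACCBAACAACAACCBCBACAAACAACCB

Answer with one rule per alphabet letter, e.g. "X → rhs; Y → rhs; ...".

  step 1 ⇒ step 2: AACCBCB ⇒ AAC·AAC·CB·CB·ACA·CB·ACA
    A ↦ AAC
    B ↦ ACA
    C ↦ CB

A->AAC, B->ACA, C->CB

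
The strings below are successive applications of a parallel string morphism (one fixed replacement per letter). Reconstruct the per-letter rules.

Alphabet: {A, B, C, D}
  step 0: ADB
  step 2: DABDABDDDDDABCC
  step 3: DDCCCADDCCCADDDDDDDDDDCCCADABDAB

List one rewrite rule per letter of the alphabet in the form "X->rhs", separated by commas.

A->CC, B->CA, C->DAB, D->DD

  step 2 ⇒ step 3: DABDABDDDDDABCC ⇒ DD·CC·CA·DD·CC·CA·DD·DD·DD·DD·DD·CC·CA·DAB·DAB
    A ↦ CC
    B ↦ CA
    C ↦ DAB
    D ↦ DD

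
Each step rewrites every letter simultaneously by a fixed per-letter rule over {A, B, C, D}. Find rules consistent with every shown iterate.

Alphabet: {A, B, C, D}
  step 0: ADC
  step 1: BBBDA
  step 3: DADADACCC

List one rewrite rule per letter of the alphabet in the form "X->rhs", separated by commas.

A->BB, B->C, C->DA, D->B

  step 0 ⇒ step 1: ADC ⇒ BB·B·DA
    A ↦ BB
    C ↦ DA
    D ↦ B
    B ↦ C  (constrained at step 1)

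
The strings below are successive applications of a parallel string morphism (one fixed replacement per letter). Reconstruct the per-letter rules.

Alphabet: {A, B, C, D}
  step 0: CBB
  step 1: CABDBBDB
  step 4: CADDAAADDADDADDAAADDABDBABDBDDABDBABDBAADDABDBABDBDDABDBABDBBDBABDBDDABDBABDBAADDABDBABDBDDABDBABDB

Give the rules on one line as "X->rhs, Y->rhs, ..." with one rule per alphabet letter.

A->DDA, B->BDB, C->CA, D->A

  step 0 ⇒ step 1: CBB ⇒ CA·BDB·BDB
    B ↦ BDB
    C ↦ CA
    A ↦ DDA  (constrained at step 1)
    D ↦ A  (constrained at step 1)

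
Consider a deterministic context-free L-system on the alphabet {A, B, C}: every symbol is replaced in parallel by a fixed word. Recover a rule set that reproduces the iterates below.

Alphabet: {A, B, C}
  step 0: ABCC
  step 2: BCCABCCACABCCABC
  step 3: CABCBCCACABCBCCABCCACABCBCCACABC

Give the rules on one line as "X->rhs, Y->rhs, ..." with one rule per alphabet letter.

A->CA, B->CA, C->BC

  step 2 ⇒ step 3: BCCABCCACABCCABC ⇒ CA·BC·BC·CA·CA·BC·BC·CA·BC·CA·CA·BC·BC·CA·CA·BC
    A ↦ CA
    B ↦ CA
    C ↦ BC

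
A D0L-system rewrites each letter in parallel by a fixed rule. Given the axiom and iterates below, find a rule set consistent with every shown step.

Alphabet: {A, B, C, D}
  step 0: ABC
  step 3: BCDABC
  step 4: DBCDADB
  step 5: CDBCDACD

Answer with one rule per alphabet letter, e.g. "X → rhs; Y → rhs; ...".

  step 4 ⇒ step 5: DBCDADB ⇒ C·D·B·C·DA·C·D
    A ↦ DA
    B ↦ D
    C ↦ B
    D ↦ C

A->DA, B->D, C->B, D->C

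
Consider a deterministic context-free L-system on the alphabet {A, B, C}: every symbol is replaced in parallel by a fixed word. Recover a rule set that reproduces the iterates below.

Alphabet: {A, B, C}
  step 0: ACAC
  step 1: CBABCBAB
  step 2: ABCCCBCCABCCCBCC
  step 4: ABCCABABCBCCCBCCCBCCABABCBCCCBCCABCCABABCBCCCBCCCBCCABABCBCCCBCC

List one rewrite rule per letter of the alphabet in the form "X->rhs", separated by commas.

A->CB, B->CC, C->AB

  step 1 ⇒ step 2: CBABCBAB ⇒ AB·CC·CB·CC·AB·CC·CB·CC
    A ↦ CB
    B ↦ CC
    C ↦ AB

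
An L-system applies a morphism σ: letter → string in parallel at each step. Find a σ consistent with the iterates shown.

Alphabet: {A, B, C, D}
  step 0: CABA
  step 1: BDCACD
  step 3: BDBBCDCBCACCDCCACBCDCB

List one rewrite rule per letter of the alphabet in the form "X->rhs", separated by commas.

  step 0 ⇒ step 1: CABA ⇒ B·D·CAC·D
    A ↦ D
    B ↦ CAC
    C ↦ B
    D ↦ CDC  (constrained at step 1)

A->D, B->CAC, C->B, D->CDC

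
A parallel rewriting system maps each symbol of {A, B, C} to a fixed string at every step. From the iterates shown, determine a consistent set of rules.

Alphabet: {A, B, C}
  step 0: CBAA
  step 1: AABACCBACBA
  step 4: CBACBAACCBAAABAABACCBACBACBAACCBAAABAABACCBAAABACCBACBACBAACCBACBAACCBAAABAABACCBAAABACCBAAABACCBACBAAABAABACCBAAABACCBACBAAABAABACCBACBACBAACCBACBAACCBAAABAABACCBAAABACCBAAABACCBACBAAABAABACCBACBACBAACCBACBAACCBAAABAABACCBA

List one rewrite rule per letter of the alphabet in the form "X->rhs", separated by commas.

  step 0 ⇒ step 1: CBAA ⇒ AAB·AC·CBA·CBA
    A ↦ CBA
    B ↦ AC
    C ↦ AAB

A->CBA, B->AC, C->AAB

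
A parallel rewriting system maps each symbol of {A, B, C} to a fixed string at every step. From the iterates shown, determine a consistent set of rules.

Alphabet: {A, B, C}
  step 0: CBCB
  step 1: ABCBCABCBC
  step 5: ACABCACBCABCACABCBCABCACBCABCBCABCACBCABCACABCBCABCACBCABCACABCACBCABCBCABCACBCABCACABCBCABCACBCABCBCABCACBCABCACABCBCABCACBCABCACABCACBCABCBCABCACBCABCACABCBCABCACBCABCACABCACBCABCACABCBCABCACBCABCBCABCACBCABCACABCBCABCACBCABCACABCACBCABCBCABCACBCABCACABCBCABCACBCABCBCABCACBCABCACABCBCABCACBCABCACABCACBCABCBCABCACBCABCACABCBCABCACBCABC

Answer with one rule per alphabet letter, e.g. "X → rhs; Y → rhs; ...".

A->AC, B->BC, C->ABC

  step 0 ⇒ step 1: CBCB ⇒ ABC·BC·ABC·BC
    B ↦ BC
    C ↦ ABC
    A ↦ AC  (constrained at step 1)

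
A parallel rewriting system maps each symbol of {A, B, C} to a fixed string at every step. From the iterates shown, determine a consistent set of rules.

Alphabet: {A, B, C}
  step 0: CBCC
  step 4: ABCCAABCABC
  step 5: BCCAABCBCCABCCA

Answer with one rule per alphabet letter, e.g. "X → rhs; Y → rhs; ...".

  step 4 ⇒ step 5: ABCCAABCABC ⇒ BC·C·A·A·BC·BC·C·A·BC·C·A
    A ↦ BC
    B ↦ C
    C ↦ A

A->BC, B->C, C->A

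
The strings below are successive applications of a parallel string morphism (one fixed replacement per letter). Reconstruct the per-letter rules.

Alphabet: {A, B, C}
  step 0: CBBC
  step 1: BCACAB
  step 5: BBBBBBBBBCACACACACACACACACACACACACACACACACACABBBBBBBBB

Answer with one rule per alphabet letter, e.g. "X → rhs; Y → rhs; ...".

  step 0 ⇒ step 1: CBBC ⇒ B·CA·CA·B
    B ↦ CA
    C ↦ B
    A ↦ BB  (constrained at step 1)

A->BB, B->CA, C->B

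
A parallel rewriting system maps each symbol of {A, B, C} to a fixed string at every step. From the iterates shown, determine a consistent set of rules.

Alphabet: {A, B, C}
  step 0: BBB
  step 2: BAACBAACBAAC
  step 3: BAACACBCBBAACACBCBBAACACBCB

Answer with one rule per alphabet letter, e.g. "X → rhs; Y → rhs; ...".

  step 2 ⇒ step 3: BAACBAACBAAC ⇒ BA·AC·AC·BCB·BA·AC·AC·BCB·BA·AC·AC·BCB
    A ↦ AC
    B ↦ BA
    C ↦ BCB

A->AC, B->BA, C->BCB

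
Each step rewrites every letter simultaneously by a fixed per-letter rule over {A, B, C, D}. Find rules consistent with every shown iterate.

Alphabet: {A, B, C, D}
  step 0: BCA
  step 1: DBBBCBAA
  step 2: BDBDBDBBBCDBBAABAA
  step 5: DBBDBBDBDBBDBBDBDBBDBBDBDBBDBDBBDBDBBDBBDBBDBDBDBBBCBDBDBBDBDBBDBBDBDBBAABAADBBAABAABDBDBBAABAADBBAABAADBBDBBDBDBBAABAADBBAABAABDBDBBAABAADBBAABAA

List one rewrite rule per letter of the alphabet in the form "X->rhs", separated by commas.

  step 1 ⇒ step 2: DBBBCBAA ⇒ B·DB·DB·DB·BBC·DB·BAA·BAA
    A ↦ BAA
    B ↦ DB
    C ↦ BBC
    D ↦ B

A->BAA, B->DB, C->BBC, D->B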